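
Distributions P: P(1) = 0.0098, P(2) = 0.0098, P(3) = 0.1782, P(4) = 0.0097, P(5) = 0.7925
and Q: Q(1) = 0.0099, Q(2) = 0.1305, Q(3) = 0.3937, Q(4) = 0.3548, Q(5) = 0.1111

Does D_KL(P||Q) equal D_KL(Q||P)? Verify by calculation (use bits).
D_KL(P||Q) = 1.9555 bits, D_KL(Q||P) = 2.4653 bits. No — D_KL(P||Q) ≠ D_KL(Q||P) for this pair.

D_KL(P||Q) = Σ P(x) log₂(P(x)/Q(x))

Computing term by term:
  P(1)·log₂(P(1)/Q(1)) = 0.0098·log₂(0.0098/0.0099) = -0.00014
  P(2)·log₂(P(2)/Q(2)) = 0.0098·log₂(0.0098/0.1305) = -0.03660
  P(3)·log₂(P(3)/Q(3)) = 0.1782·log₂(0.1782/0.3937) = -0.20379
  P(4)·log₂(P(4)/Q(4)) = 0.0097·log₂(0.0097/0.3548) = -0.05037
  P(5)·log₂(P(5)/Q(5)) = 0.7925·log₂(0.7925/0.1111) = 2.24638

D_KL(P||Q) = -0.00014 - 0.03660 - 0.20379 - 0.05037 + 2.24638 = 1.95548 ≈ 1.9555 bits

D_KL(Q||P) = Σ Q(x) log₂(Q(x)/P(x))

Computing term by term:
  Q(1)·log₂(Q(1)/P(1)) = 0.0099·log₂(0.0099/0.0098) = 0.00015
  Q(2)·log₂(Q(2)/P(2)) = 0.1305·log₂(0.1305/0.0098) = 0.48743
  Q(3)·log₂(Q(3)/P(3)) = 0.3937·log₂(0.3937/0.1782) = 0.45024
  Q(4)·log₂(Q(4)/P(4)) = 0.3548·log₂(0.3548/0.0097) = 1.84243
  Q(5)·log₂(Q(5)/P(5)) = 0.1111·log₂(0.1111/0.7925) = -0.31492

D_KL(Q||P) = 0.00015 + 0.48743 + 0.45024 + 1.84243 - 0.31492 = 2.46533 ≈ 2.4653 bits

These are NOT equal (difference: 0.5098 bits). KL divergence is asymmetric: D_KL(P||Q) ≠ D_KL(Q||P) in general.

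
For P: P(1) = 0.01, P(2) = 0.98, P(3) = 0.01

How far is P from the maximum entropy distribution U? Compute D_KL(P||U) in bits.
1.4235 bits

U(i) = 1/3 for all i

D_KL(P||U) = Σ P(x) log₂(P(x) / (1/3))
           = Σ P(x) log₂(P(x)) + log₂(3)
           = log₂(3) - H(P)

H(P) = -Σ P(x) log₂(P(x)):
  -P(1)·log₂(P(1)) = -(0.01)·log₂(0.01) = 0.06644
  -P(2)·log₂(P(2)) = -(0.98)·log₂(0.98) = 0.02856
  -P(3)·log₂(P(3)) = -(0.01)·log₂(0.01) = 0.06644
H(P) = 0.06644 + 0.02856 + 0.06644 = 0.16144 bits

log₂(3) = 1.58496 bits

D_KL(P||U) = 1.58496 - 0.16144 = 1.42352 ≈ 1.4235 bits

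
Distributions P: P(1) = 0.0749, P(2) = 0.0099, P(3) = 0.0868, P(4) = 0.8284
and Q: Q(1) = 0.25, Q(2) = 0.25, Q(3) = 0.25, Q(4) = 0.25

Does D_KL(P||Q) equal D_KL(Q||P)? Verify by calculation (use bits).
D_KL(P||Q) = 1.1230 bits, D_KL(Q||P) = 1.5488 bits. No — D_KL(P||Q) ≠ D_KL(Q||P) for this pair.

D_KL(P||Q) = Σ P(x) log₂(P(x)/Q(x))

Computing term by term:
  P(1)·log₂(P(1)/Q(1)) = 0.0749·log₂(0.0749/0.25) = -0.13024
  P(2)·log₂(P(2)/Q(2)) = 0.0099·log₂(0.0099/0.25) = -0.04612
  P(3)·log₂(P(3)/Q(3)) = 0.0868·log₂(0.0868/0.25) = -0.13247
  P(4)·log₂(P(4)/Q(4)) = 0.8284·log₂(0.8284/0.25) = 1.43181

D_KL(P||Q) = -0.13024 - 0.04612 - 0.13247 + 1.43181 = 1.12298 ≈ 1.1230 bits

D_KL(Q||P) = Σ Q(x) log₂(Q(x)/P(x))

Computing term by term:
  Q(1)·log₂(Q(1)/P(1)) = 0.25·log₂(0.25/0.0749) = 0.43472
  Q(2)·log₂(Q(2)/P(2)) = 0.25·log₂(0.25/0.0099) = 1.16459
  Q(3)·log₂(Q(3)/P(3)) = 0.25·log₂(0.25/0.0868) = 0.38154
  Q(4)·log₂(Q(4)/P(4)) = 0.25·log₂(0.25/0.8284) = -0.43210

D_KL(Q||P) = 0.43472 + 1.16459 + 0.38154 - 0.43210 = 1.54875 ≈ 1.5488 bits

These are NOT equal (difference: 0.4258 bits). KL divergence is asymmetric: D_KL(P||Q) ≠ D_KL(Q||P) in general.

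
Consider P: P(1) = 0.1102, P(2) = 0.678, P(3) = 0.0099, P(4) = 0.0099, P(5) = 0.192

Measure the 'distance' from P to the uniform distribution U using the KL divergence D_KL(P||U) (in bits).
1.0022 bits

U(i) = 1/5 for all i

D_KL(P||U) = Σ P(x) log₂(P(x) / (1/5))
           = Σ P(x) log₂(P(x)) + log₂(5)
           = log₂(5) - H(P)

H(P) = -Σ P(x) log₂(P(x)):
  -P(1)·log₂(P(1)) = -(0.1102)·log₂(0.1102) = 0.35063
  -P(2)·log₂(P(2)) = -(0.678)·log₂(0.678) = 0.38012
  -P(3)·log₂(P(3)) = -(0.0099)·log₂(0.0099) = 0.06592
  -P(4)·log₂(P(4)) = -(0.0099)·log₂(0.0099) = 0.06592
  -P(5)·log₂(P(5)) = -(0.192)·log₂(0.192) = 0.45712
H(P) = 0.35063 + 0.38012 + 0.06592 + 0.06592 + 0.45712 = 1.31971 bits

log₂(5) = 2.32193 bits

D_KL(P||U) = 2.32193 - 1.31971 = 1.00222 ≈ 1.0022 bits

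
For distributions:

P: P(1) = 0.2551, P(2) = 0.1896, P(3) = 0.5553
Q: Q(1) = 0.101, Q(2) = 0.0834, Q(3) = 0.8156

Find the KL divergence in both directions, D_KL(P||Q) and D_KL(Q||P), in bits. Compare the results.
D_KL(P||Q) = 0.2577 bits, D_KL(Q||P) = 0.2185 bits. D_KL(P||Q) is larger than D_KL(Q||P) by 0.0392 bits; the two directions differ.

D_KL(P||Q) = Σ P(x) log₂(P(x)/Q(x))

Computing term by term:
  P(1)·log₂(P(1)/Q(1)) = 0.2551·log₂(0.2551/0.101) = 0.34099
  P(2)·log₂(P(2)/Q(2)) = 0.1896·log₂(0.1896/0.0834) = 0.22465
  P(3)·log₂(P(3)/Q(3)) = 0.5553·log₂(0.5553/0.8156) = -0.30797

D_KL(P||Q) = 0.34099 + 0.22465 - 0.30797 = 0.25767 ≈ 0.2577 bits

D_KL(Q||P) = Σ Q(x) log₂(Q(x)/P(x))

Computing term by term:
  Q(1)·log₂(Q(1)/P(1)) = 0.101·log₂(0.101/0.2551) = -0.13501
  Q(2)·log₂(Q(2)/P(2)) = 0.0834·log₂(0.0834/0.1896) = -0.09882
  Q(3)·log₂(Q(3)/P(3)) = 0.8156·log₂(0.8156/0.5553) = 0.45233

D_KL(Q||P) = -0.13501 - 0.09882 + 0.45233 = 0.21850 ≈ 0.2185 bits

These are NOT equal (difference: 0.0392 bits). KL divergence is asymmetric: D_KL(P||Q) ≠ D_KL(Q||P) in general.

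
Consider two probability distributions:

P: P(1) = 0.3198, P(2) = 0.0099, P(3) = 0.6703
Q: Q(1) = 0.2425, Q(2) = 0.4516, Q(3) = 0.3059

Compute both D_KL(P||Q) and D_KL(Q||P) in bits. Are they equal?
D_KL(P||Q) = 0.8317 bits, D_KL(Q||P) = 2.0460 bits. No, they are not equal.

D_KL(P||Q) = Σ P(x) log₂(P(x)/Q(x))

Computing term by term:
  P(1)·log₂(P(1)/Q(1)) = 0.3198·log₂(0.3198/0.2425) = 0.12766
  P(2)·log₂(P(2)/Q(2)) = 0.0099·log₂(0.0099/0.4516) = -0.05456
  P(3)·log₂(P(3)/Q(3)) = 0.6703·log₂(0.6703/0.3059) = 0.75861

D_KL(P||Q) = 0.12766 - 0.05456 + 0.75861 = 0.83171 ≈ 0.8317 bits

D_KL(Q||P) = Σ Q(x) log₂(Q(x)/P(x))

Computing term by term:
  Q(1)·log₂(Q(1)/P(1)) = 0.2425·log₂(0.2425/0.3198) = -0.09680
  Q(2)·log₂(Q(2)/P(2)) = 0.4516·log₂(0.4516/0.0099) = 2.48898
  Q(3)·log₂(Q(3)/P(3)) = 0.3059·log₂(0.3059/0.6703) = -0.34620

D_KL(Q||P) = -0.09680 + 2.48898 - 0.34620 = 2.04598 ≈ 2.0460 bits

These are NOT equal (difference: 1.2143 bits). KL divergence is asymmetric: D_KL(P||Q) ≠ D_KL(Q||P) in general.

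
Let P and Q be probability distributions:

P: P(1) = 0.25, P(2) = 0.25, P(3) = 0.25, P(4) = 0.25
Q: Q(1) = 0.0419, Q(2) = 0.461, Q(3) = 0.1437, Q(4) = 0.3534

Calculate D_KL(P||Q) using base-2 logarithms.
0.4984 bits

D_KL(P||Q) = Σ P(x) log₂(P(x)/Q(x))

Computing term by term:
  P(1)·log₂(P(1)/Q(1)) = 0.25·log₂(0.25/0.0419) = 0.64423
  P(2)·log₂(P(2)/Q(2)) = 0.25·log₂(0.25/0.461) = -0.22071
  P(3)·log₂(P(3)/Q(3)) = 0.25·log₂(0.25/0.1437) = 0.19972
  P(4)·log₂(P(4)/Q(4)) = 0.25·log₂(0.25/0.3534) = -0.12484

D_KL(P||Q) = 0.64423 - 0.22071 + 0.19972 - 0.12484 = 0.49840 ≈ 0.4984 bits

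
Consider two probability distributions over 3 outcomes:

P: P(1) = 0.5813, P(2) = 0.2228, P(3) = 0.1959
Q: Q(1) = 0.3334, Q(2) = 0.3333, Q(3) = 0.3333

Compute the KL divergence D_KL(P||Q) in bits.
0.1866 bits

D_KL(P||Q) = Σ P(x) log₂(P(x)/Q(x))

Computing term by term:
  P(1)·log₂(P(1)/Q(1)) = 0.5813·log₂(0.5813/0.3334) = 0.46622
  P(2)·log₂(P(2)/Q(2)) = 0.2228·log₂(0.2228/0.3333) = -0.12946
  P(3)·log₂(P(3)/Q(3)) = 0.1959·log₂(0.1959/0.3333) = -0.15020

D_KL(P||Q) = 0.46622 - 0.12946 - 0.15020 = 0.18656 ≈ 0.1866 bits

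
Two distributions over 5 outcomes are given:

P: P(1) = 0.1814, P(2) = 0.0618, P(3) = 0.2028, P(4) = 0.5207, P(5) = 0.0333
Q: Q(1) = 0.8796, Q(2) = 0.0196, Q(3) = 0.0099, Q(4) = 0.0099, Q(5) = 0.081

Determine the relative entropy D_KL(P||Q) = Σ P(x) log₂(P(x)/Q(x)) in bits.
3.5068 bits

D_KL(P||Q) = Σ P(x) log₂(P(x)/Q(x))

Computing term by term:
  P(1)·log₂(P(1)/Q(1)) = 0.1814·log₂(0.1814/0.8796) = -0.41317
  P(2)·log₂(P(2)/Q(2)) = 0.0618·log₂(0.0618/0.0196) = 0.10239
  P(3)·log₂(P(3)/Q(3)) = 0.2028·log₂(0.2028/0.0099) = 0.88350
  P(4)·log₂(P(4)/Q(4)) = 0.5207·log₂(0.5207/0.0099) = 2.97678
  P(5)·log₂(P(5)/Q(5)) = 0.0333·log₂(0.0333/0.081) = -0.04270

D_KL(P||Q) = -0.41317 + 0.10239 + 0.88350 + 2.97678 - 0.04270 = 3.50680 ≈ 3.5068 bits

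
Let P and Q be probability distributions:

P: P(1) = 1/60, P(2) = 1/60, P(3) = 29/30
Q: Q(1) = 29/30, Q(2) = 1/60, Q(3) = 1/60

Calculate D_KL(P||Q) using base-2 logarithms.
5.5651 bits

D_KL(P||Q) = Σ P(x) log₂(P(x)/Q(x))

Computing term by term:
  P(1)·log₂(P(1)/Q(1)) = (1/60)·log₂((1/60)/(29/30)) = -0.09763
  P(2)·log₂(P(2)/Q(2)) = (1/60)·log₂((1/60)/(1/60)) = 0.00000
  P(3)·log₂(P(3)/Q(3)) = (29/30)·log₂((29/30)/(1/60)) = 5.66271

D_KL(P||Q) = -0.09763 + 0.00000 + 5.66271 = 5.56508 ≈ 5.5651 bits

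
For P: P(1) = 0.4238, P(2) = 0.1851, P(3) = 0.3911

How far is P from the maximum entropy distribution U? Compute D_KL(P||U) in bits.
0.0799 bits

U(i) = 1/3 for all i

D_KL(P||U) = Σ P(x) log₂(P(x) / (1/3))
           = Σ P(x) log₂(P(x)) + log₂(3)
           = log₂(3) - H(P)

H(P) = -Σ P(x) log₂(P(x)):
  -P(1)·log₂(P(1)) = -(0.4238)·log₂(0.4238) = 0.52490
  -P(2)·log₂(P(2)) = -(0.1851)·log₂(0.1851) = 0.45046
  -P(3)·log₂(P(3)) = -(0.3911)·log₂(0.3911) = 0.52970
H(P) = 0.52490 + 0.45046 + 0.52970 = 1.50506 bits

log₂(3) = 1.58496 bits

D_KL(P||U) = 1.58496 - 1.50506 = 0.07990 ≈ 0.0799 bits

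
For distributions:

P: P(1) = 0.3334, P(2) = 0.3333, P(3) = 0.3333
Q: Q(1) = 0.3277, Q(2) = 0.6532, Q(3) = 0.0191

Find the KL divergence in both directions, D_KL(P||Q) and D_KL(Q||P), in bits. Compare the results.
D_KL(P||Q) = 1.0597 bits, D_KL(Q||P) = 0.5471 bits. D_KL(P||Q) is larger than D_KL(Q||P) by 0.5126 bits; the two directions differ.

D_KL(P||Q) = Σ P(x) log₂(P(x)/Q(x))

Computing term by term:
  P(1)·log₂(P(1)/Q(1)) = 0.3334·log₂(0.3334/0.3277) = 0.00829
  P(2)·log₂(P(2)/Q(2)) = 0.3333·log₂(0.3333/0.6532) = -0.32354
  P(3)·log₂(P(3)/Q(3)) = 0.3333·log₂(0.3333/0.0191) = 1.37492

D_KL(P||Q) = 0.00829 - 0.32354 + 1.37492 = 1.05967 ≈ 1.0597 bits

D_KL(Q||P) = Σ Q(x) log₂(Q(x)/P(x))

Computing term by term:
  Q(1)·log₂(Q(1)/P(1)) = 0.3277·log₂(0.3277/0.3334) = -0.00815
  Q(2)·log₂(Q(2)/P(2)) = 0.6532·log₂(0.6532/0.3333) = 0.63406
  Q(3)·log₂(Q(3)/P(3)) = 0.0191·log₂(0.0191/0.3333) = -0.07879

D_KL(Q||P) = -0.00815 + 0.63406 - 0.07879 = 0.54712 ≈ 0.5471 bits

These are NOT equal (difference: 0.5126 bits). KL divergence is asymmetric: D_KL(P||Q) ≠ D_KL(Q||P) in general.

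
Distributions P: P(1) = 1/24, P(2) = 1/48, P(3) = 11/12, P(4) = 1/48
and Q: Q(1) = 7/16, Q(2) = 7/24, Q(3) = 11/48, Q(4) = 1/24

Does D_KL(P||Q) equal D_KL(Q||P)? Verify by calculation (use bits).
D_KL(P||Q) = 1.5918 bits, D_KL(Q||P) = 2.1780 bits. No — D_KL(P||Q) ≠ D_KL(Q||P) for this pair.

D_KL(P||Q) = Σ P(x) log₂(P(x)/Q(x))

Computing term by term:
  P(1)·log₂(P(1)/Q(1)) = (1/24)·log₂((1/24)/(7/16)) = -0.14135
  P(2)·log₂(P(2)/Q(2)) = (1/48)·log₂((1/48)/(7/24)) = -0.07932
  P(3)·log₂(P(3)/Q(3)) = (11/12)·log₂((11/12)/(11/48)) = 1.83333
  P(4)·log₂(P(4)/Q(4)) = (1/48)·log₂((1/48)/(1/24)) = -0.02083

D_KL(P||Q) = -0.14135 - 0.07932 + 1.83333 - 0.02083 = 1.59183 ≈ 1.5918 bits

D_KL(Q||P) = Σ Q(x) log₂(Q(x)/P(x))

Computing term by term:
  Q(1)·log₂(Q(1)/P(1)) = (7/16)·log₂((7/16)/(1/24)) = 1.48414
  Q(2)·log₂(Q(2)/P(2)) = (7/24)·log₂((7/24)/(1/48)) = 1.11048
  Q(3)·log₂(Q(3)/P(3)) = (11/48)·log₂((11/48)/(11/12)) = -0.45833
  Q(4)·log₂(Q(4)/P(4)) = (1/24)·log₂((1/24)/(1/48)) = 0.04167

D_KL(Q||P) = 1.48414 + 1.11048 - 0.45833 + 0.04167 = 2.17796 ≈ 2.1780 bits

These are NOT equal (difference: 0.5862 bits). KL divergence is asymmetric: D_KL(P||Q) ≠ D_KL(Q||P) in general.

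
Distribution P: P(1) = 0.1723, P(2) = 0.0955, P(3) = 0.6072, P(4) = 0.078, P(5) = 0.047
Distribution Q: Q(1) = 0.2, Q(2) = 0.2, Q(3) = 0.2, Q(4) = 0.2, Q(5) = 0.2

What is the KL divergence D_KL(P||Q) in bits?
0.6298 bits

D_KL(P||Q) = Σ P(x) log₂(P(x)/Q(x))

Computing term by term:
  P(1)·log₂(P(1)/Q(1)) = 0.1723·log₂(0.1723/0.2) = -0.03706
  P(2)·log₂(P(2)/Q(2)) = 0.0955·log₂(0.0955/0.2) = -0.10184
  P(3)·log₂(P(3)/Q(3)) = 0.6072·log₂(0.6072/0.2) = 0.97284
  P(4)·log₂(P(4)/Q(4)) = 0.078·log₂(0.078/0.2) = -0.10596
  P(5)·log₂(P(5)/Q(5)) = 0.047·log₂(0.047/0.2) = -0.09820

D_KL(P||Q) = -0.03706 - 0.10184 + 0.97284 - 0.10596 - 0.09820 = 0.62978 ≈ 0.6298 bits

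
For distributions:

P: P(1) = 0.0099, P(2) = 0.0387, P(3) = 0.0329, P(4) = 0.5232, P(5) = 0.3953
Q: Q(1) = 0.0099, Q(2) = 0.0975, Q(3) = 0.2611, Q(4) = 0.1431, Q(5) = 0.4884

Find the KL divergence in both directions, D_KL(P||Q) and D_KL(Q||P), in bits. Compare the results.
D_KL(P||Q) = 0.7080 bits, D_KL(Q||P) = 0.7916 bits. D_KL(Q||P) is larger than D_KL(P||Q) by 0.0836 bits; the two directions differ.

D_KL(P||Q) = Σ P(x) log₂(P(x)/Q(x))

Computing term by term:
  P(1)·log₂(P(1)/Q(1)) = 0.0099·log₂(0.0099/0.0099) = 0.00000
  P(2)·log₂(P(2)/Q(2)) = 0.0387·log₂(0.0387/0.0975) = -0.05159
  P(3)·log₂(P(3)/Q(3)) = 0.0329·log₂(0.0329/0.2611) = -0.09832
  P(4)·log₂(P(4)/Q(4)) = 0.5232·log₂(0.5232/0.1431) = 0.97856
  P(5)·log₂(P(5)/Q(5)) = 0.3953·log₂(0.3953/0.4884) = -0.12061

D_KL(P||Q) = 0.00000 - 0.05159 - 0.09832 + 0.97856 - 0.12061 = 0.70804 ≈ 0.7080 bits

D_KL(Q||P) = Σ Q(x) log₂(Q(x)/P(x))

Computing term by term:
  Q(1)·log₂(Q(1)/P(1)) = 0.0099·log₂(0.0099/0.0099) = 0.00000
  Q(2)·log₂(Q(2)/P(2)) = 0.0975·log₂(0.0975/0.0387) = 0.12997
  Q(3)·log₂(Q(3)/P(3)) = 0.2611·log₂(0.2611/0.0329) = 0.78028
  Q(4)·log₂(Q(4)/P(4)) = 0.1431·log₂(0.1431/0.5232) = -0.26765
  Q(5)·log₂(Q(5)/P(5)) = 0.4884·log₂(0.4884/0.3953) = 0.14902

D_KL(Q||P) = 0.00000 + 0.12997 + 0.78028 - 0.26765 + 0.14902 = 0.79162 ≈ 0.7916 bits

These are NOT equal (difference: 0.0836 bits). KL divergence is asymmetric: D_KL(P||Q) ≠ D_KL(Q||P) in general.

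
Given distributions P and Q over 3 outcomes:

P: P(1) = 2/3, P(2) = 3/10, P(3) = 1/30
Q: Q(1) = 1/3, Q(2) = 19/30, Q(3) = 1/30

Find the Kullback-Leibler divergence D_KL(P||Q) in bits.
0.3433 bits

D_KL(P||Q) = Σ P(x) log₂(P(x)/Q(x))

Computing term by term:
  P(1)·log₂(P(1)/Q(1)) = (2/3)·log₂((2/3)/(1/3)) = 0.66667
  P(2)·log₂(P(2)/Q(2)) = (3/10)·log₂((3/10)/(19/30)) = -0.32340
  P(3)·log₂(P(3)/Q(3)) = (1/30)·log₂((1/30)/(1/30)) = 0.00000

D_KL(P||Q) = 0.66667 - 0.32340 + 0.00000 = 0.34327 ≈ 0.3433 bits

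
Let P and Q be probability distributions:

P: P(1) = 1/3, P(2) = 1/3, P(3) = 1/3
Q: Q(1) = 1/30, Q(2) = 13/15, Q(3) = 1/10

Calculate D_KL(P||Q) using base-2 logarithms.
1.2268 bits

D_KL(P||Q) = Σ P(x) log₂(P(x)/Q(x))

Computing term by term:
  P(1)·log₂(P(1)/Q(1)) = (1/3)·log₂((1/3)/(1/30)) = 1.10731
  P(2)·log₂(P(2)/Q(2)) = (1/3)·log₂((1/3)/(13/15)) = -0.45950
  P(3)·log₂(P(3)/Q(3)) = (1/3)·log₂((1/3)/(1/10)) = 0.57899

D_KL(P||Q) = 1.10731 - 0.45950 + 0.57899 = 1.22680 ≈ 1.2268 bits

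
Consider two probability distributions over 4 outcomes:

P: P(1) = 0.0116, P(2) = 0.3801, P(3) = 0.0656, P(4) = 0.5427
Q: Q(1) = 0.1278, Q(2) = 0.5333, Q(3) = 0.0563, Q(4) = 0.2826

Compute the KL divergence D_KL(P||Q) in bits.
0.2995 bits

D_KL(P||Q) = Σ P(x) log₂(P(x)/Q(x))

Computing term by term:
  P(1)·log₂(P(1)/Q(1)) = 0.0116·log₂(0.0116/0.1278) = -0.04016
  P(2)·log₂(P(2)/Q(2)) = 0.3801·log₂(0.3801/0.5333) = -0.18570
  P(3)·log₂(P(3)/Q(3)) = 0.0656·log₂(0.0656/0.0563) = 0.01447
  P(4)·log₂(P(4)/Q(4)) = 0.5427·log₂(0.5427/0.2826) = 0.51089

D_KL(P||Q) = -0.04016 - 0.18570 + 0.01447 + 0.51089 = 0.29950 ≈ 0.2995 bits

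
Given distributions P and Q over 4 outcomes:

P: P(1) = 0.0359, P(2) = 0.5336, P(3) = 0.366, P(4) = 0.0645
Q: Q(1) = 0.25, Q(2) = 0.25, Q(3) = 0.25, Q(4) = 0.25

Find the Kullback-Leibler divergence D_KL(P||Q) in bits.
0.5584 bits

D_KL(P||Q) = Σ P(x) log₂(P(x)/Q(x))

Computing term by term:
  P(1)·log₂(P(1)/Q(1)) = 0.0359·log₂(0.0359/0.25) = -0.10052
  P(2)·log₂(P(2)/Q(2)) = 0.5336·log₂(0.5336/0.25) = 0.58367
  P(3)·log₂(P(3)/Q(3)) = 0.366·log₂(0.366/0.25) = 0.20127
  P(4)·log₂(P(4)/Q(4)) = 0.0645·log₂(0.0645/0.25) = -0.12607

D_KL(P||Q) = -0.10052 + 0.58367 + 0.20127 - 0.12607 = 0.55835 ≈ 0.5584 bits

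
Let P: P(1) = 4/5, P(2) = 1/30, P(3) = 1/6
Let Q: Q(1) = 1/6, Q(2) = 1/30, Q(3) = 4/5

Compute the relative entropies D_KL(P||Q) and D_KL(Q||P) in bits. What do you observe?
D_KL(P||Q) = 1.4333 bits, D_KL(Q||P) = 1.4333 bits. The two directions give the same value here, because Q is a self-inverse relabeling of P; in general KL divergence is asymmetric.

D_KL(P||Q) = Σ P(x) log₂(P(x)/Q(x))

Computing term by term:
  P(1)·log₂(P(1)/Q(1)) = (4/5)·log₂((4/5)/(1/6)) = 1.81043
  P(2)·log₂(P(2)/Q(2)) = (1/30)·log₂((1/30)/(1/30)) = 0.00000
  P(3)·log₂(P(3)/Q(3)) = (1/6)·log₂((1/6)/(4/5)) = -0.37717

D_KL(P||Q) = 1.81043 + 0.00000 - 0.37717 = 1.43326 ≈ 1.4333 bits

D_KL(Q||P) = Σ Q(x) log₂(Q(x)/P(x))

Computing term by term:
  Q(1)·log₂(Q(1)/P(1)) = (1/6)·log₂((1/6)/(4/5)) = -0.37717
  Q(2)·log₂(Q(2)/P(2)) = (1/30)·log₂((1/30)/(1/30)) = 0.00000
  Q(3)·log₂(Q(3)/P(3)) = (4/5)·log₂((4/5)/(1/6)) = 1.81043

D_KL(Q||P) = -0.37717 + 0.00000 + 1.81043 = 1.43326 ≈ 1.4333 bits

These ARE equal here. Q is P with outcomes relabeled (Q(1) = P(3), Q(3) = P(1)) by a relabeling that is its own inverse, so the two sums contain exactly the same terms in a different order. This is a special case — KL divergence is not symmetric in general: D_KL(P||Q) ≠ D_KL(Q||P) for most P, Q.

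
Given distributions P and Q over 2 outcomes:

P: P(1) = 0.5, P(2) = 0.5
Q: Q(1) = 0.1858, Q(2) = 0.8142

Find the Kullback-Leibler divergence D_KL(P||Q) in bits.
0.3624 bits

D_KL(P||Q) = Σ P(x) log₂(P(x)/Q(x))

Computing term by term:
  P(1)·log₂(P(1)/Q(1)) = 0.5·log₂(0.5/0.1858) = 0.71409
  P(2)·log₂(P(2)/Q(2)) = 0.5·log₂(0.5/0.8142) = -0.35173

D_KL(P||Q) = 0.71409 - 0.35173 = 0.36236 ≈ 0.3624 bits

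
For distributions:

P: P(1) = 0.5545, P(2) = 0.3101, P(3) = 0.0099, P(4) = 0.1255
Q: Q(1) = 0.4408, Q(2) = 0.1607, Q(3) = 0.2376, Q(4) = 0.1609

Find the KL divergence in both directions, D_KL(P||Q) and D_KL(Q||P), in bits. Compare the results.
D_KL(P||Q) = 0.3873 bits, D_KL(Q||P) = 0.8487 bits. D_KL(Q||P) is larger than D_KL(P||Q) by 0.4614 bits; the two directions differ.

D_KL(P||Q) = Σ P(x) log₂(P(x)/Q(x))

Computing term by term:
  P(1)·log₂(P(1)/Q(1)) = 0.5545·log₂(0.5545/0.4408) = 0.18357
  P(2)·log₂(P(2)/Q(2)) = 0.3101·log₂(0.3101/0.1607) = 0.29409
  P(3)·log₂(P(3)/Q(3)) = 0.0099·log₂(0.0099/0.2376) = -0.04539
  P(4)·log₂(P(4)/Q(4)) = 0.1255·log₂(0.1255/0.1609) = -0.04499

D_KL(P||Q) = 0.18357 + 0.29409 - 0.04539 - 0.04499 = 0.38728 ≈ 0.3873 bits

D_KL(Q||P) = Σ Q(x) log₂(Q(x)/P(x))

Computing term by term:
  Q(1)·log₂(Q(1)/P(1)) = 0.4408·log₂(0.4408/0.5545) = -0.14593
  Q(2)·log₂(Q(2)/P(2)) = 0.1607·log₂(0.1607/0.3101) = -0.15240
  Q(3)·log₂(Q(3)/P(3)) = 0.2376·log₂(0.2376/0.0099) = 1.08939
  Q(4)·log₂(Q(4)/P(4)) = 0.1609·log₂(0.1609/0.1255) = 0.05768

D_KL(Q||P) = -0.14593 - 0.15240 + 1.08939 + 0.05768 = 0.84874 ≈ 0.8487 bits

These are NOT equal (difference: 0.4614 bits). KL divergence is asymmetric: D_KL(P||Q) ≠ D_KL(Q||P) in general.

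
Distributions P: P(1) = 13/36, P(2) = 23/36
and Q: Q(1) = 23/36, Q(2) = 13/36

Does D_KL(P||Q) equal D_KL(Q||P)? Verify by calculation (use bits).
D_KL(P||Q) = 0.2286 bits, D_KL(Q||P) = 0.2286 bits. Yes — for this pair D_KL(P||Q) = D_KL(Q||P).

D_KL(P||Q) = Σ P(x) log₂(P(x)/Q(x))

Computing term by term:
  P(1)·log₂(P(1)/Q(1)) = (13/36)·log₂((13/36)/(23/36)) = -0.29724
  P(2)·log₂(P(2)/Q(2)) = (23/36)·log₂((23/36)/(13/36)) = 0.52588

D_KL(P||Q) = -0.29724 + 0.52588 = 0.22864 ≈ 0.2286 bits

D_KL(Q||P) = Σ Q(x) log₂(Q(x)/P(x))

Computing term by term:
  Q(1)·log₂(Q(1)/P(1)) = (23/36)·log₂((23/36)/(13/36)) = 0.52588
  Q(2)·log₂(Q(2)/P(2)) = (13/36)·log₂((13/36)/(23/36)) = -0.29724

D_KL(Q||P) = 0.52588 - 0.29724 = 0.22864 ≈ 0.2286 bits

These ARE equal here. Q is P with outcomes relabeled (Q(1) = P(2), Q(2) = P(1)) by a relabeling that is its own inverse, so the two sums contain exactly the same terms in a different order. This is a special case — KL divergence is not symmetric in general: D_KL(P||Q) ≠ D_KL(Q||P) for most P, Q.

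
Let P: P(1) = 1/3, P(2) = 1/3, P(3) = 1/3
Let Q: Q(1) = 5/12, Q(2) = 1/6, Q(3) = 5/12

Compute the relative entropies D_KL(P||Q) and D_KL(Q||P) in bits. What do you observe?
D_KL(P||Q) = 0.1187 bits, D_KL(Q||P) = 0.1016 bits. The two directions give different values (D_KL(P||Q) exceeds D_KL(Q||P) by 0.0171 bits): KL divergence is asymmetric.

D_KL(P||Q) = Σ P(x) log₂(P(x)/Q(x))

Computing term by term:
  P(1)·log₂(P(1)/Q(1)) = (1/3)·log₂((1/3)/(5/12)) = -0.10731
  P(2)·log₂(P(2)/Q(2)) = (1/3)·log₂((1/3)/(1/6)) = 0.33333
  P(3)·log₂(P(3)/Q(3)) = (1/3)·log₂((1/3)/(5/12)) = -0.10731

D_KL(P||Q) = -0.10731 + 0.33333 - 0.10731 = 0.11871 ≈ 0.1187 bits

D_KL(Q||P) = Σ Q(x) log₂(Q(x)/P(x))

Computing term by term:
  Q(1)·log₂(Q(1)/P(1)) = (5/12)·log₂((5/12)/(1/3)) = 0.13414
  Q(2)·log₂(Q(2)/P(2)) = (1/6)·log₂((1/6)/(1/3)) = -0.16667
  Q(3)·log₂(Q(3)/P(3)) = (5/12)·log₂((5/12)/(1/3)) = 0.13414

D_KL(Q||P) = 0.13414 - 0.16667 + 0.13414 = 0.10161 ≈ 0.1016 bits

These are NOT equal (difference: 0.0171 bits). KL divergence is asymmetric: D_KL(P||Q) ≠ D_KL(Q||P) in general.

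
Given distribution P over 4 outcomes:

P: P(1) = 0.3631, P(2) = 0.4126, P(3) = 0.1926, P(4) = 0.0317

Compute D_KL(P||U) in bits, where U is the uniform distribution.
0.3268 bits

U(i) = 1/4 for all i

D_KL(P||U) = Σ P(x) log₂(P(x) / (1/4))
           = Σ P(x) log₂(P(x)) + log₂(4)
           = log₂(4) - H(P)

H(P) = -Σ P(x) log₂(P(x)):
  -P(1)·log₂(P(1)) = -(0.3631)·log₂(0.3631) = 0.53069
  -P(2)·log₂(P(2)) = -(0.4126)·log₂(0.4126) = 0.52697
  -P(3)·log₂(P(3)) = -(0.1926)·log₂(0.1926) = 0.45768
  -P(4)·log₂(P(4)) = -(0.0317)·log₂(0.0317) = 0.15785
H(P) = 0.53069 + 0.52697 + 0.45768 + 0.15785 = 1.67319 bits

log₂(4) = 2.00000 bits

D_KL(P||U) = 2.00000 - 1.67319 = 0.32681 ≈ 0.3268 bits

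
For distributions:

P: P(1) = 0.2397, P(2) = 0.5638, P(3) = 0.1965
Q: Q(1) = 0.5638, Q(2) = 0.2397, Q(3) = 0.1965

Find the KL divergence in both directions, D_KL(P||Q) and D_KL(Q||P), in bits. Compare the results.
D_KL(P||Q) = 0.3999 bits, D_KL(Q||P) = 0.3999 bits. The two directions give exactly the same value for this pair.

D_KL(P||Q) = Σ P(x) log₂(P(x)/Q(x))

Computing term by term:
  P(1)·log₂(P(1)/Q(1)) = 0.2397·log₂(0.2397/0.5638) = -0.29578
  P(2)·log₂(P(2)/Q(2)) = 0.5638·log₂(0.5638/0.2397) = 0.69570
  P(3)·log₂(P(3)/Q(3)) = 0.1965·log₂(0.1965/0.1965) = 0.00000

D_KL(P||Q) = -0.29578 + 0.69570 + 0.00000 = 0.39992 ≈ 0.3999 bits

D_KL(Q||P) = Σ Q(x) log₂(Q(x)/P(x))

Computing term by term:
  Q(1)·log₂(Q(1)/P(1)) = 0.5638·log₂(0.5638/0.2397) = 0.69570
  Q(2)·log₂(Q(2)/P(2)) = 0.2397·log₂(0.2397/0.5638) = -0.29578
  Q(3)·log₂(Q(3)/P(3)) = 0.1965·log₂(0.1965/0.1965) = 0.00000

D_KL(Q||P) = 0.69570 - 0.29578 + 0.00000 = 0.39992 ≈ 0.3999 bits

These ARE equal here. Q is P with outcomes relabeled (Q(1) = P(2), Q(2) = P(1)) by a relabeling that is its own inverse, so the two sums contain exactly the same terms in a different order. This is a special case — KL divergence is not symmetric in general: D_KL(P||Q) ≠ D_KL(Q||P) for most P, Q.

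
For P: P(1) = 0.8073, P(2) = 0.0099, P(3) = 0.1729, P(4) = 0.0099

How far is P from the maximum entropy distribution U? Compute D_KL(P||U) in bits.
1.1811 bits

U(i) = 1/4 for all i

D_KL(P||U) = Σ P(x) log₂(P(x) / (1/4))
           = Σ P(x) log₂(P(x)) + log₂(4)
           = log₂(4) - H(P)

H(P) = -Σ P(x) log₂(P(x)):
  -P(1)·log₂(P(1)) = -(0.8073)·log₂(0.8073) = 0.24931
  -P(2)·log₂(P(2)) = -(0.0099)·log₂(0.0099) = 0.06592
  -P(3)·log₂(P(3)) = -(0.1729)·log₂(0.1729) = 0.43778
  -P(4)·log₂(P(4)) = -(0.0099)·log₂(0.0099) = 0.06592
H(P) = 0.24931 + 0.06592 + 0.43778 + 0.06592 = 0.81893 bits

log₂(4) = 2.00000 bits

D_KL(P||U) = 2.00000 - 0.81893 = 1.18107 ≈ 1.1811 bits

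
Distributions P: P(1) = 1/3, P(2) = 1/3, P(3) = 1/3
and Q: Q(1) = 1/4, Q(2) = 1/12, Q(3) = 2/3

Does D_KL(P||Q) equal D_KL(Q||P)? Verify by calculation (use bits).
D_KL(P||Q) = 0.4717 bits, D_KL(Q||P) = 0.3962 bits. No — D_KL(P||Q) ≠ D_KL(Q||P) for this pair.

D_KL(P||Q) = Σ P(x) log₂(P(x)/Q(x))

Computing term by term:
  P(1)·log₂(P(1)/Q(1)) = (1/3)·log₂((1/3)/(1/4)) = 0.13835
  P(2)·log₂(P(2)/Q(2)) = (1/3)·log₂((1/3)/(1/12)) = 0.66667
  P(3)·log₂(P(3)/Q(3)) = (1/3)·log₂((1/3)/(2/3)) = -0.33333

D_KL(P||Q) = 0.13835 + 0.66667 - 0.33333 = 0.47169 ≈ 0.4717 bits

D_KL(Q||P) = Σ Q(x) log₂(Q(x)/P(x))

Computing term by term:
  Q(1)·log₂(Q(1)/P(1)) = (1/4)·log₂((1/4)/(1/3)) = -0.10376
  Q(2)·log₂(Q(2)/P(2)) = (1/12)·log₂((1/12)/(1/3)) = -0.16667
  Q(3)·log₂(Q(3)/P(3)) = (2/3)·log₂((2/3)/(1/3)) = 0.66667

D_KL(Q||P) = -0.10376 - 0.16667 + 0.66667 = 0.39624 ≈ 0.3962 bits

These are NOT equal (difference: 0.0755 bits). KL divergence is asymmetric: D_KL(P||Q) ≠ D_KL(Q||P) in general.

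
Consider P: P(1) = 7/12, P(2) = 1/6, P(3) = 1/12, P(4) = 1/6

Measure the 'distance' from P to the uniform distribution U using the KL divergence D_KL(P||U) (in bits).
0.3860 bits

U(i) = 1/4 for all i

D_KL(P||U) = Σ P(x) log₂(P(x) / (1/4))
           = Σ P(x) log₂(P(x)) + log₂(4)
           = log₂(4) - H(P)

H(P) = -Σ P(x) log₂(P(x)):
  -P(1)·log₂(P(1)) = -(7/12)·log₂(7/12) = 0.45360
  -P(2)·log₂(P(2)) = -(1/6)·log₂(1/6) = 0.43083
  -P(3)·log₂(P(3)) = -(1/12)·log₂(1/12) = 0.29875
  -P(4)·log₂(P(4)) = -(1/6)·log₂(1/6) = 0.43083
H(P) = 0.45360 + 0.43083 + 0.29875 + 0.43083 = 1.61401 bits

log₂(4) = 2.00000 bits

D_KL(P||U) = 2.00000 - 1.61401 = 0.38599 ≈ 0.3860 bits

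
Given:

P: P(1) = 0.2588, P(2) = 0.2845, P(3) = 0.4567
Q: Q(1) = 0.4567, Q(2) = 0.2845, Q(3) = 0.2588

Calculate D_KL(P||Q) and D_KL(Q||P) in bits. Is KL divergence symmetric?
D_KL(P||Q) = 0.1622 bits, D_KL(Q||P) = 0.1622 bits. The two values coincide for this particular pair, but no — KL divergence is not symmetric in general.

D_KL(P||Q) = Σ P(x) log₂(P(x)/Q(x))

Computing term by term:
  P(1)·log₂(P(1)/Q(1)) = 0.2588·log₂(0.2588/0.4567) = -0.21206
  P(2)·log₂(P(2)/Q(2)) = 0.2845·log₂(0.2845/0.2845) = 0.00000
  P(3)·log₂(P(3)/Q(3)) = 0.4567·log₂(0.4567/0.2588) = 0.37422

D_KL(P||Q) = -0.21206 + 0.00000 + 0.37422 = 0.16216 ≈ 0.1622 bits

D_KL(Q||P) = Σ Q(x) log₂(Q(x)/P(x))

Computing term by term:
  Q(1)·log₂(Q(1)/P(1)) = 0.4567·log₂(0.4567/0.2588) = 0.37422
  Q(2)·log₂(Q(2)/P(2)) = 0.2845·log₂(0.2845/0.2845) = 0.00000
  Q(3)·log₂(Q(3)/P(3)) = 0.2588·log₂(0.2588/0.4567) = -0.21206

D_KL(Q||P) = 0.37422 + 0.00000 - 0.21206 = 0.16216 ≈ 0.1622 bits

These ARE equal here. Q is P with outcomes relabeled (Q(1) = P(3), Q(3) = P(1)) by a relabeling that is its own inverse, so the two sums contain exactly the same terms in a different order. This is a special case — KL divergence is not symmetric in general: D_KL(P||Q) ≠ D_KL(Q||P) for most P, Q.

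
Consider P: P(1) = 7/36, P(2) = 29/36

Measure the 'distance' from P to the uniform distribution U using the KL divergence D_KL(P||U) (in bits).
0.2893 bits

U(i) = 1/2 for all i

D_KL(P||U) = Σ P(x) log₂(P(x) / (1/2))
           = Σ P(x) log₂(P(x)) + log₂(2)
           = log₂(2) - H(P)

H(P) = -Σ P(x) log₂(P(x)):
  -P(1)·log₂(P(1)) = -(7/36)·log₂(7/36) = 0.45939
  -P(2)·log₂(P(2)) = -(29/36)·log₂(29/36) = 0.25129
H(P) = 0.45939 + 0.25129 = 0.71068 bits

log₂(2) = 1.00000 bits

D_KL(P||U) = 1.00000 - 0.71068 = 0.28932 ≈ 0.2893 bits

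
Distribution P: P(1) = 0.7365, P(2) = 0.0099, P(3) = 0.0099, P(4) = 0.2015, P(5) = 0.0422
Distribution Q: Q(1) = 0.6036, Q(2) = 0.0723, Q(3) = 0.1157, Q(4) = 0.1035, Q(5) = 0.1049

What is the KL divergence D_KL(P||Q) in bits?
0.2862 bits

D_KL(P||Q) = Σ P(x) log₂(P(x)/Q(x))

Computing term by term:
  P(1)·log₂(P(1)/Q(1)) = 0.7365·log₂(0.7365/0.6036) = 0.21144
  P(2)·log₂(P(2)/Q(2)) = 0.0099·log₂(0.0099/0.0723) = -0.02840
  P(3)·log₂(P(3)/Q(3)) = 0.0099·log₂(0.0099/0.1157) = -0.03511
  P(4)·log₂(P(4)/Q(4)) = 0.2015·log₂(0.2015/0.1035) = 0.19367
  P(5)·log₂(P(5)/Q(5)) = 0.0422·log₂(0.0422/0.1049) = -0.05544

D_KL(P||Q) = 0.21144 - 0.02840 - 0.03511 + 0.19367 - 0.05544 = 0.28616 ≈ 0.2862 bits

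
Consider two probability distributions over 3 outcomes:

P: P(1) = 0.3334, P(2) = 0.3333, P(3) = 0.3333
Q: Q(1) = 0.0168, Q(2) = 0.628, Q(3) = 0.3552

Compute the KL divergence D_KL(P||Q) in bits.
1.1020 bits

D_KL(P||Q) = Σ P(x) log₂(P(x)/Q(x))

Computing term by term:
  P(1)·log₂(P(1)/Q(1)) = 0.3334·log₂(0.3334/0.0168) = 1.43719
  P(2)·log₂(P(2)/Q(2)) = 0.3333·log₂(0.3333/0.628) = -0.30462
  P(3)·log₂(P(3)/Q(3)) = 0.3333·log₂(0.3333/0.3552) = -0.03060

D_KL(P||Q) = 1.43719 - 0.30462 - 0.03060 = 1.10197 ≈ 1.1020 bits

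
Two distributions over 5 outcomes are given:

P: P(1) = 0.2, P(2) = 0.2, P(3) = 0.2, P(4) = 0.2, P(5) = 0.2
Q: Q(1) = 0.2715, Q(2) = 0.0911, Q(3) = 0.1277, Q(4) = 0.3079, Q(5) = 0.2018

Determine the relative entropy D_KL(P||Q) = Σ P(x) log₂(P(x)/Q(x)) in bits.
0.1411 bits

D_KL(P||Q) = Σ P(x) log₂(P(x)/Q(x))

Computing term by term:
  P(1)·log₂(P(1)/Q(1)) = 0.2·log₂(0.2/0.2715) = -0.08819
  P(2)·log₂(P(2)/Q(2)) = 0.2·log₂(0.2/0.0911) = 0.22690
  P(3)·log₂(P(3)/Q(3)) = 0.2·log₂(0.2/0.1277) = 0.12945
  P(4)·log₂(P(4)/Q(4)) = 0.2·log₂(0.2/0.3079) = -0.12449
  P(5)·log₂(P(5)/Q(5)) = 0.2·log₂(0.2/0.2018) = -0.00259

D_KL(P||Q) = -0.08819 + 0.22690 + 0.12945 - 0.12449 - 0.00259 = 0.14108 ≈ 0.1411 bits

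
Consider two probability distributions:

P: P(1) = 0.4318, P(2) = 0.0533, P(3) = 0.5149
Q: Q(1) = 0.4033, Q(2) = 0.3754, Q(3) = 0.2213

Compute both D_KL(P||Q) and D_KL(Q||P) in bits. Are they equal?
D_KL(P||Q) = 0.5197 bits, D_KL(Q||P) = 0.7479 bits. No, they are not equal.

D_KL(P||Q) = Σ P(x) log₂(P(x)/Q(x))

Computing term by term:
  P(1)·log₂(P(1)/Q(1)) = 0.4318·log₂(0.4318/0.4033) = 0.04254
  P(2)·log₂(P(2)/Q(2)) = 0.0533·log₂(0.0533/0.3754) = -0.15010
  P(3)·log₂(P(3)/Q(3)) = 0.5149·log₂(0.5149/0.2213) = 0.62730

D_KL(P||Q) = 0.04254 - 0.15010 + 0.62730 = 0.51974 ≈ 0.5197 bits

D_KL(Q||P) = Σ Q(x) log₂(Q(x)/P(x))

Computing term by term:
  Q(1)·log₂(Q(1)/P(1)) = 0.4033·log₂(0.4033/0.4318) = -0.03973
  Q(2)·log₂(Q(2)/P(2)) = 0.3754·log₂(0.3754/0.0533) = 1.05721
  Q(3)·log₂(Q(3)/P(3)) = 0.2213·log₂(0.2213/0.5149) = -0.26961

D_KL(Q||P) = -0.03973 + 1.05721 - 0.26961 = 0.74787 ≈ 0.7479 bits

These are NOT equal (difference: 0.2282 bits). KL divergence is asymmetric: D_KL(P||Q) ≠ D_KL(Q||P) in general.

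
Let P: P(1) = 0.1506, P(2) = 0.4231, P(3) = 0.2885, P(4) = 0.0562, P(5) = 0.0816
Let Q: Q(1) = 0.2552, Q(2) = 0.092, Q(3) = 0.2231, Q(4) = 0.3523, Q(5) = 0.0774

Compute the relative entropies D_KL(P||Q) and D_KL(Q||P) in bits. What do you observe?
D_KL(P||Q) = 0.7812 bits, D_KL(Q||P) = 0.8360 bits. The two directions give different values (D_KL(Q||P) exceeds D_KL(P||Q) by 0.0548 bits): KL divergence is asymmetric.

D_KL(P||Q) = Σ P(x) log₂(P(x)/Q(x))

Computing term by term:
  P(1)·log₂(P(1)/Q(1)) = 0.1506·log₂(0.1506/0.2552) = -0.11459
  P(2)·log₂(P(2)/Q(2)) = 0.4231·log₂(0.4231/0.092) = 0.93137
  P(3)·log₂(P(3)/Q(3)) = 0.2885·log₂(0.2885/0.2231) = 0.10700
  P(4)·log₂(P(4)/Q(4)) = 0.0562·log₂(0.0562/0.3523) = -0.14883
  P(5)·log₂(P(5)/Q(5)) = 0.0816·log₂(0.0816/0.0774) = 0.00622

D_KL(P||Q) = -0.11459 + 0.93137 + 0.10700 - 0.14883 + 0.00622 = 0.78117 ≈ 0.7812 bits

D_KL(Q||P) = Σ Q(x) log₂(Q(x)/P(x))

Computing term by term:
  Q(1)·log₂(Q(1)/P(1)) = 0.2552·log₂(0.2552/0.1506) = 0.19418
  Q(2)·log₂(Q(2)/P(2)) = 0.092·log₂(0.092/0.4231) = -0.20252
  Q(3)·log₂(Q(3)/P(3)) = 0.2231·log₂(0.2231/0.2885) = -0.08274
  Q(4)·log₂(Q(4)/P(4)) = 0.3523·log₂(0.3523/0.0562) = 0.93295
  Q(5)·log₂(Q(5)/P(5)) = 0.0774·log₂(0.0774/0.0816) = -0.00590

D_KL(Q||P) = 0.19418 - 0.20252 - 0.08274 + 0.93295 - 0.00590 = 0.83597 ≈ 0.8360 bits

These are NOT equal (difference: 0.0548 bits). KL divergence is asymmetric: D_KL(P||Q) ≠ D_KL(Q||P) in general.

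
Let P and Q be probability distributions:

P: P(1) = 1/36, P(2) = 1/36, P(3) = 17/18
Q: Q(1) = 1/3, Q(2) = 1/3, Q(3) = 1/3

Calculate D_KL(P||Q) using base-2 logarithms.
1.2199 bits

D_KL(P||Q) = Σ P(x) log₂(P(x)/Q(x))

Computing term by term:
  P(1)·log₂(P(1)/Q(1)) = (1/36)·log₂((1/36)/(1/3)) = -0.09958
  P(2)·log₂(P(2)/Q(2)) = (1/36)·log₂((1/36)/(1/3)) = -0.09958
  P(3)·log₂(P(3)/Q(3)) = (17/18)·log₂((17/18)/(1/3)) = 1.41903

D_KL(P||Q) = -0.09958 - 0.09958 + 1.41903 = 1.21987 ≈ 1.2199 bits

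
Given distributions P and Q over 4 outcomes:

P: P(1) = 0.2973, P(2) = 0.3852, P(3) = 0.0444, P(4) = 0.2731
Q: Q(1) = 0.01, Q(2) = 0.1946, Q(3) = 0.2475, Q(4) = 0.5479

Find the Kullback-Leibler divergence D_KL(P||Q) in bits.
1.4500 bits

D_KL(P||Q) = Σ P(x) log₂(P(x)/Q(x))

Computing term by term:
  P(1)·log₂(P(1)/Q(1)) = 0.2973·log₂(0.2973/0.01) = 1.45494
  P(2)·log₂(P(2)/Q(2)) = 0.3852·log₂(0.3852/0.1946) = 0.37946
  P(3)·log₂(P(3)/Q(3)) = 0.0444·log₂(0.0444/0.2475) = -0.11006
  P(4)·log₂(P(4)/Q(4)) = 0.2731·log₂(0.2731/0.5479) = -0.27432

D_KL(P||Q) = 1.45494 + 0.37946 - 0.11006 - 0.27432 = 1.45002 ≈ 1.4500 bits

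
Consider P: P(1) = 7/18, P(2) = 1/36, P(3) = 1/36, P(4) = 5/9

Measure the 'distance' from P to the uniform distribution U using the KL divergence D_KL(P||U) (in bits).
0.7118 bits

U(i) = 1/4 for all i

D_KL(P||U) = Σ P(x) log₂(P(x) / (1/4))
           = Σ P(x) log₂(P(x)) + log₂(4)
           = log₂(4) - H(P)

H(P) = -Σ P(x) log₂(P(x)):
  -P(1)·log₂(P(1)) = -(7/18)·log₂(7/18) = 0.52989
  -P(2)·log₂(P(2)) = -(1/36)·log₂(1/36) = 0.14361
  -P(3)·log₂(P(3)) = -(1/36)·log₂(1/36) = 0.14361
  -P(4)·log₂(P(4)) = -(5/9)·log₂(5/9) = 0.47111
H(P) = 0.52989 + 0.14361 + 0.14361 + 0.47111 = 1.28822 bits

log₂(4) = 2.00000 bits

D_KL(P||U) = 2.00000 - 1.28822 = 0.71178 ≈ 0.7118 bits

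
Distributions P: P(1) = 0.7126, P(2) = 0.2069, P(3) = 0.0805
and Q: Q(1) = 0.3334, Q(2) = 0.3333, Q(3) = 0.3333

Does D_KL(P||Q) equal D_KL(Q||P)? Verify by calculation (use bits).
D_KL(P||Q) = 0.4736 bits, D_KL(Q||P) = 0.5471 bits. No — D_KL(P||Q) ≠ D_KL(Q||P) for this pair.

D_KL(P||Q) = Σ P(x) log₂(P(x)/Q(x))

Computing term by term:
  P(1)·log₂(P(1)/Q(1)) = 0.7126·log₂(0.7126/0.3334) = 0.78089
  P(2)·log₂(P(2)/Q(2)) = 0.2069·log₂(0.2069/0.3333) = -0.14232
  P(3)·log₂(P(3)/Q(3)) = 0.0805·log₂(0.0805/0.3333) = -0.16501

D_KL(P||Q) = 0.78089 - 0.14232 - 0.16501 = 0.47356 ≈ 0.4736 bits

D_KL(Q||P) = Σ Q(x) log₂(Q(x)/P(x))

Computing term by term:
  Q(1)·log₂(Q(1)/P(1)) = 0.3334·log₂(0.3334/0.7126) = -0.36535
  Q(2)·log₂(Q(2)/P(2)) = 0.3333·log₂(0.3333/0.2069) = 0.22927
  Q(3)·log₂(Q(3)/P(3)) = 0.3333·log₂(0.3333/0.0805) = 0.68319

D_KL(Q||P) = -0.36535 + 0.22927 + 0.68319 = 0.54711 ≈ 0.5471 bits

These are NOT equal (difference: 0.0735 bits). KL divergence is asymmetric: D_KL(P||Q) ≠ D_KL(Q||P) in general.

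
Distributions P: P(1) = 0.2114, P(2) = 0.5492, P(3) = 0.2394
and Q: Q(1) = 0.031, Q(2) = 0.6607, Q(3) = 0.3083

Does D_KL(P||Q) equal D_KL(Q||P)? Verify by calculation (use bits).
D_KL(P||Q) = 0.3517 bits, D_KL(Q||P) = 0.2028 bits. No — D_KL(P||Q) ≠ D_KL(Q||P) for this pair.

D_KL(P||Q) = Σ P(x) log₂(P(x)/Q(x))

Computing term by term:
  P(1)·log₂(P(1)/Q(1)) = 0.2114·log₂(0.2114/0.031) = 0.58550
  P(2)·log₂(P(2)/Q(2)) = 0.5492·log₂(0.5492/0.6607) = -0.14645
  P(3)·log₂(P(3)/Q(3)) = 0.2394·log₂(0.2394/0.3083) = -0.08736

D_KL(P||Q) = 0.58550 - 0.14645 - 0.08736 = 0.35169 ≈ 0.3517 bits

D_KL(Q||P) = Σ Q(x) log₂(Q(x)/P(x))

Computing term by term:
  Q(1)·log₂(Q(1)/P(1)) = 0.031·log₂(0.031/0.2114) = -0.08586
  Q(2)·log₂(Q(2)/P(2)) = 0.6607·log₂(0.6607/0.5492) = 0.17618
  Q(3)·log₂(Q(3)/P(3)) = 0.3083·log₂(0.3083/0.2394) = 0.11250

D_KL(Q||P) = -0.08586 + 0.17618 + 0.11250 = 0.20282 ≈ 0.2028 bits

These are NOT equal (difference: 0.1489 bits). KL divergence is asymmetric: D_KL(P||Q) ≠ D_KL(Q||P) in general.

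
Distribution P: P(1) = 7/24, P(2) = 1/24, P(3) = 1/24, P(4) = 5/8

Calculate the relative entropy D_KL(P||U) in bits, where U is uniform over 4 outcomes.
0.6757 bits

U(i) = 1/4 for all i

D_KL(P||U) = Σ P(x) log₂(P(x) / (1/4))
           = Σ P(x) log₂(P(x)) + log₂(4)
           = log₂(4) - H(P)

H(P) = -Σ P(x) log₂(P(x)):
  -P(1)·log₂(P(1)) = -(7/24)·log₂(7/24) = 0.51847
  -P(2)·log₂(P(2)) = -(1/24)·log₂(1/24) = 0.19104
  -P(3)·log₂(P(3)) = -(1/24)·log₂(1/24) = 0.19104
  -P(4)·log₂(P(4)) = -(5/8)·log₂(5/8) = 0.42379
H(P) = 0.51847 + 0.19104 + 0.19104 + 0.42379 = 1.32434 bits

log₂(4) = 2.00000 bits

D_KL(P||U) = 2.00000 - 1.32434 = 0.67566 ≈ 0.6757 bits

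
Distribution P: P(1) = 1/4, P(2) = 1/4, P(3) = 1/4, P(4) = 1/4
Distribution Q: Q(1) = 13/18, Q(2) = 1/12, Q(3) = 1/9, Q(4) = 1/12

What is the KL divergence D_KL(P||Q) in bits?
0.7023 bits

D_KL(P||Q) = Σ P(x) log₂(P(x)/Q(x))

Computing term by term:
  P(1)·log₂(P(1)/Q(1)) = (1/4)·log₂((1/4)/(13/18)) = -0.38263
  P(2)·log₂(P(2)/Q(2)) = (1/4)·log₂((1/4)/(1/12)) = 0.39624
  P(3)·log₂(P(3)/Q(3)) = (1/4)·log₂((1/4)/(1/9)) = 0.29248
  P(4)·log₂(P(4)/Q(4)) = (1/4)·log₂((1/4)/(1/12)) = 0.39624

D_KL(P||Q) = -0.38263 + 0.39624 + 0.29248 + 0.39624 = 0.70233 ≈ 0.7023 bits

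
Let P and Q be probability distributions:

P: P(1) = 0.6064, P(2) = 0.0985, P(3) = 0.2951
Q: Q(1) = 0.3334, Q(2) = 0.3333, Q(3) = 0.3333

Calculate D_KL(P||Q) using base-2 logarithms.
0.2983 bits

D_KL(P||Q) = Σ P(x) log₂(P(x)/Q(x))

Computing term by term:
  P(1)·log₂(P(1)/Q(1)) = 0.6064·log₂(0.6064/0.3334) = 0.52333
  P(2)·log₂(P(2)/Q(2)) = 0.0985·log₂(0.0985/0.3333) = -0.17322
  P(3)·log₂(P(3)/Q(3)) = 0.2951·log₂(0.2951/0.3333) = -0.05182

D_KL(P||Q) = 0.52333 - 0.17322 - 0.05182 = 0.29829 ≈ 0.2983 bits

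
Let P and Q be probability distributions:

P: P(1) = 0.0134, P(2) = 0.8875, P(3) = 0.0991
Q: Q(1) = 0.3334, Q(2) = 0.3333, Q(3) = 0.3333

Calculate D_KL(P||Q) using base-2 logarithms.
1.0184 bits

D_KL(P||Q) = Σ P(x) log₂(P(x)/Q(x))

Computing term by term:
  P(1)·log₂(P(1)/Q(1)) = 0.0134·log₂(0.0134/0.3334) = -0.06214
  P(2)·log₂(P(2)/Q(2)) = 0.8875·log₂(0.8875/0.3333) = 1.25397
  P(3)·log₂(P(3)/Q(3)) = 0.0991·log₂(0.0991/0.3333) = -0.17341

D_KL(P||Q) = -0.06214 + 1.25397 - 0.17341 = 1.01842 ≈ 1.0184 bits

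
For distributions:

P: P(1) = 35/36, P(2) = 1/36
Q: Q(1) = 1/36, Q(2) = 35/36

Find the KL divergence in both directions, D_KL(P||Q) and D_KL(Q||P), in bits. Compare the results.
D_KL(P||Q) = 4.8443 bits, D_KL(Q||P) = 4.8443 bits. The two directions give exactly the same value for this pair.

D_KL(P||Q) = Σ P(x) log₂(P(x)/Q(x))

Computing term by term:
  P(1)·log₂(P(1)/Q(1)) = (35/36)·log₂((35/36)/(1/36)) = 4.98680
  P(2)·log₂(P(2)/Q(2)) = (1/36)·log₂((1/36)/(35/36)) = -0.14248

D_KL(P||Q) = 4.98680 - 0.14248 = 4.84432 ≈ 4.8443 bits

D_KL(Q||P) = Σ Q(x) log₂(Q(x)/P(x))

Computing term by term:
  Q(1)·log₂(Q(1)/P(1)) = (1/36)·log₂((1/36)/(35/36)) = -0.14248
  Q(2)·log₂(Q(2)/P(2)) = (35/36)·log₂((35/36)/(1/36)) = 4.98680

D_KL(Q||P) = -0.14248 + 4.98680 = 4.84432 ≈ 4.8443 bits

These ARE equal here. Q is P with outcomes relabeled (Q(1) = P(2), Q(2) = P(1)) by a relabeling that is its own inverse, so the two sums contain exactly the same terms in a different order. This is a special case — KL divergence is not symmetric in general: D_KL(P||Q) ≠ D_KL(Q||P) for most P, Q.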